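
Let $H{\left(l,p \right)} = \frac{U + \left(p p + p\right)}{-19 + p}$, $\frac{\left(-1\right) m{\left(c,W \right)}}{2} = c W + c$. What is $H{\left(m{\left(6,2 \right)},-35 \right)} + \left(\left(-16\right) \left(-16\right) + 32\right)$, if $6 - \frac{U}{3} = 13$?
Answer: $\frac{14383}{54} \approx 266.35$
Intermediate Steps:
$U = -21$ ($U = 18 - 39 = -21$)
$m{\left(c,W \right)} = - 2 c - 2 W c$ ($m{\left(c,W \right)} = - 2 \left(c W + c\right) = - 2 \left(W c + c\right) = - 2 \left(c + W c\right) = - 2 c - 2 W c$)
$H{\left(l,p \right)} = \frac{-21 + p + p^{2}}{-19 + p}$ ($H{\left(l,p \right)} = \frac{-21 + \left(p p + p\right)}{-19 + p} = \frac{-21 + \left(p^{2} + p\right)}{-19 + p} = \frac{-21 + \left(p + p^{2}\right)}{-19 + p} = \frac{-21 + p + p^{2}}{-19 + p}$)
$H{\left(m{\left(6,2 \right)},-35 \right)} + \left(\left(-16\right) \left(-16\right) + 32\right) = \frac{-21 - 35 + \left(-35\right)^{2}}{-19 - 35} + \left(\left(-16\right) \left(-16\right) + 32\right) = \frac{-21 - 35 + 1225}{-54} + \left(256 + 32\right) = \left(- \frac{1}{54}\right) 1169 + 288 = - \frac{1169}{54} + 288 = \frac{14383}{54}$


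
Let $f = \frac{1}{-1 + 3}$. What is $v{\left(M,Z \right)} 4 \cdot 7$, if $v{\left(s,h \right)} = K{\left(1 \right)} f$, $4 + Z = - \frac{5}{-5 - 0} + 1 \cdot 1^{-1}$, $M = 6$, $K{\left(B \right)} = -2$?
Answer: $-28$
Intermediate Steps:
$f = \frac{1}{2} \approx 0.5$
$Z = -2$ ($Z = -4 + \left(- \frac{5}{-5 - 0} + 1 \cdot 1^{-1}\right) = -4 + \left(- \frac{5}{-5 + 0} + 1 \cdot 1\right) = -4 + \left(- \frac{5}{-5} + 1\right) = -4 + \left(\left(-5\right) \left(- \frac{1}{5}\right) + 1\right) = -4 + \left(1 + 1\right) = -4 + 2 = -2$)
$v{\left(s,h \right)} = -1$ ($v{\left(s,h \right)} = \left(-2\right) \frac{1}{2} = -1$)
$v{\left(M,Z \right)} 4 \cdot 7 = \left(-1\right) 4 \cdot 7 = \left(-4\right) 7 = -28$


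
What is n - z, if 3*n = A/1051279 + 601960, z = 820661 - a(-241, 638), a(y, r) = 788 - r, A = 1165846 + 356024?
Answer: -1954928521997/3153837 ≈ -6.1986e+5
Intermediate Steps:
A = 1521870
z = 820511 (z = 820661 - (788 - 1*638) = 820661 - (788 - 638) = 820661 - 1*150 = 820661 - 150 = 820511)
n = 632829428710/3153837 (n = (1521870/1051279 + 601960)/3 = (⅓)*(632829428710/1051279) = 632829428710/3153837 ≈ 2.0065e+5)
n - z = 632829428710/3153837 - 1*820511 = 632829428710/3153837 - 820511 = -1954928521997/3153837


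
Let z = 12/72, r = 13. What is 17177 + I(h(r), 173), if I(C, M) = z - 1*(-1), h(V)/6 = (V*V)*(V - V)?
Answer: 103069/6 ≈ 17178.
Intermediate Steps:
h(V) = 0 (h(V) = 6*((V*V)*(V - V)) = 6*(V²*0) = 6*0 = 0)
z = ⅙ (z = 12*(1/72) = ⅙ ≈ 0.16667)
I(C, M) = 7/6 (I(C, M) = ⅙ - 1*(-1) = ⅙ + 1 = 7/6)
17177 + I(h(r), 173) = 17177 + 7/6 = 103069/6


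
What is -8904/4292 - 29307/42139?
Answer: -125247825/45215147 ≈ -2.7700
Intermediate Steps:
-8904/4292 - 29307/42139 = -8904*1/4292 - 29307*1/42139 = -2226/1073 - 29307/42139 = -125247825/45215147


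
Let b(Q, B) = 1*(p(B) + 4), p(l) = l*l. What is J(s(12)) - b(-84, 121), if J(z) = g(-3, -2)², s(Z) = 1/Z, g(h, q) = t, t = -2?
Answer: -14641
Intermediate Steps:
p(l) = l²
g(h, q) = -2
s(Z) = 1/Z
b(Q, B) = 4 + B² (b(Q, B) = 1*(B² + 4) = 1*(4 + B²) = 4 + B²)
J(z) = 4 (J(z) = (-2)² = 4)
J(s(12)) - b(-84, 121) = 4 - (4 + 121²) = 4 - (4 + 14641) = 4 - 1*14645 = 4 - 14645 = -14641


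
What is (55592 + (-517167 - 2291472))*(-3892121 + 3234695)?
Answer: 1809924677022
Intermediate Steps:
(55592 + (-517167 - 2291472))*(-3892121 + 3234695) = (55592 - 2808639)*(-657426) = -2753047*(-657426) = 1809924677022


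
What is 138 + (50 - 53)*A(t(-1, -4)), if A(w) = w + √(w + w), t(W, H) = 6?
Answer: 120 - 6*√3 ≈ 109.61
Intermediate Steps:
A(w) = w + √2*√w (A(w) = w + √(2*w) = w + √2*√w)
138 + (50 - 53)*A(t(-1, -4)) = 138 + (50 - 53)*(6 + √2*√6) = 138 - 3*(6 + 2*√3) = 138 + (-18 - 6*√3) = 120 - 6*√3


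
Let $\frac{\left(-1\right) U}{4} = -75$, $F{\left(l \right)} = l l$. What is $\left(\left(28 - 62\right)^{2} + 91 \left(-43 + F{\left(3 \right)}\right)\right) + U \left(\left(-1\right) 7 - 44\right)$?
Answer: $-17238$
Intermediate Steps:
$F{\left(l \right)} = l^{2}$
$U = 300$ ($U = \left(-4\right) \left(-75\right) = 300$)
$\left(\left(28 - 62\right)^{2} + 91 \left(-43 + F{\left(3 \right)}\right)\right) + U \left(\left(-1\right) 7 - 44\right) = \left(\left(28 - 62\right)^{2} + 91 \left(-43 + 3^{2}\right)\right) + 300 \left(\left(-1\right) 7 - 44\right) = \left(\left(-34\right)^{2} + 91 \left(-43 + 9\right)\right) + 300 \left(-7 - 44\right) = \left(1156 + 91 \left(-34\right)\right) + 300 \left(-51\right) = \left(1156 - 3094\right) - 15300 = -1938 - 15300 = -17238$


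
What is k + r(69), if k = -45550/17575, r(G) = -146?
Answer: -104460/703 ≈ -148.59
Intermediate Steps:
k = -1822/703 (k = -45550*1/17575 = -1822/703 ≈ -2.5918)
k + r(69) = -1822/703 - 146 = -104460/703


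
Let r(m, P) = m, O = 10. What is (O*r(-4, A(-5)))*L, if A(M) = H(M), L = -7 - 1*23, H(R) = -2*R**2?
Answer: 1200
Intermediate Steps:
L = -30 (L = -7 - 23 = -30)
A(M) = -2*M**2
(O*r(-4, A(-5)))*L = (10*(-4))*(-30) = -40*(-30) = 1200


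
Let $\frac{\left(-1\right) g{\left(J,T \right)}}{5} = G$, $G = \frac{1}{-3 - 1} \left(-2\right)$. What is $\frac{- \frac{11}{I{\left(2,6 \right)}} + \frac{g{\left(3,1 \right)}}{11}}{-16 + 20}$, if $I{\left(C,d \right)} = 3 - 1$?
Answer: $- \frac{63}{44} \approx -1.4318$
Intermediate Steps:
$G = \frac{1}{2}$ ($G = \frac{1}{-4} \left(-2\right) = \left(- \frac{1}{4}\right) \left(-2\right) = \frac{1}{2} \approx 0.5$)
$g{\left(J,T \right)} = - \frac{5}{2}$ ($g{\left(J,T \right)} = \left(-5\right) \frac{1}{2} = - \frac{5}{2}$)
$I{\left(C,d \right)} = 2$ ($I{\left(C,d \right)} = 3 - 1 = 2$)
$\frac{- \frac{11}{I{\left(2,6 \right)}} + \frac{g{\left(3,1 \right)}}{11}}{-16 + 20} = \frac{- \frac{11}{2} - \frac{5}{2 \cdot 11}}{-16 + 20} = \frac{\left(-11\right) \frac{1}{2} - \frac{5}{22}}{4} = \left(- \frac{11}{2} - \frac{5}{22}\right) \frac{1}{4} = \left(- \frac{63}{11}\right) \frac{1}{4} = - \frac{63}{44}$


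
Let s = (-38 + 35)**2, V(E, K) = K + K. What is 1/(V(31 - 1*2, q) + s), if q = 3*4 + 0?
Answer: 1/33 ≈ 0.030303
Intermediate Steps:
q = 12 (q = 12 + 0 = 12)
V(E, K) = 2*K
s = 9 (s = (-3)**2 = 9)
1/(V(31 - 1*2, q) + s) = 1/(2*12 + 9) = 1/(24 + 9) = 1/33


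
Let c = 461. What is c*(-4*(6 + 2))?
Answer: -14752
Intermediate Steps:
c*(-4*(6 + 2)) = 461*(-4*(6 + 2)) = 461*(-4*8) = 461*(-32) = -14752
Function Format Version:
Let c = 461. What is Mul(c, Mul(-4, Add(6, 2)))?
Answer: -14752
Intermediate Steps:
Mul(c, Mul(-4, Add(6, 2))) = Mul(461, Mul(-4, Add(6, 2))) = Mul(461, Mul(-4, 8)) = Mul(461, -32) = -14752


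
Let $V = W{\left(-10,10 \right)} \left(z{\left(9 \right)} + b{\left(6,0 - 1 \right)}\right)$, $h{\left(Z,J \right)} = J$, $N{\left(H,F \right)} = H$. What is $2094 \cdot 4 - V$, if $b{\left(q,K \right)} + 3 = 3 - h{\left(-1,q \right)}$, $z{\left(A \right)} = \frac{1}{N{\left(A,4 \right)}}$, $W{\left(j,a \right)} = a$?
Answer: $\frac{75914}{9} \approx 8434.9$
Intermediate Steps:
$z{\left(A \right)} = \frac{1}{A}$
$b{\left(q,K \right)} = - q$ ($b{\left(q,K \right)} = -3 - \left(-3 + q\right) = - q$)
$V = - \frac{530}{9}$ ($V = 10 \left(\frac{1}{9} - 6\right) = 10 \left(- \frac{53}{9}\right) = - \frac{530}{9} \approx -58.889$)
$2094 \cdot 4 - V = 2094 \cdot 4 - - \frac{530}{9} = 8376 + \frac{530}{9} = \frac{75914}{9}$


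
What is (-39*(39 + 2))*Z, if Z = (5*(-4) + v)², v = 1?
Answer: -577239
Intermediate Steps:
Z = 361 (Z = (5*(-4) + 1)² = (-20 + 1)² = (-19)² = 361)
(-39*(39 + 2))*Z = -39*(39 + 2)*361 = -39*41*361 = -1599*361 = -577239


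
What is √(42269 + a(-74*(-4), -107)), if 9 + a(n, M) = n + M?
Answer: √42449 ≈ 206.03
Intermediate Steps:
a(n, M) = -9 + M + n (a(n, M) = -9 + (n + M) = -9 + (M + n) = -9 + M + n)
√(42269 + a(-74*(-4), -107)) = √(42269 + (-9 - 107 - 74*(-4))) = √(42269 + (-9 - 107 + 296)) = √(42269 + 180) = √42449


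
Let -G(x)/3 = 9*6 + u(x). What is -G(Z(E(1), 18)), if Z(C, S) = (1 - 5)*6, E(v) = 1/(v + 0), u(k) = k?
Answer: 90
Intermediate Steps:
E(v) = 1/v
Z(C, S) = -24 (Z(C, S) = -4*6 = -24)
G(x) = -162 - 3*x (G(x) = -3*(9*6 + x) = -3*(54 + x) = -162 - 3*x)
-G(Z(E(1), 18)) = -(-162 - 3*(-24)) = -(-162 + 72) = -1*(-90) = 90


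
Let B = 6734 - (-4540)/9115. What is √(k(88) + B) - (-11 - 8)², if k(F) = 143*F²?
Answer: -361 + √3702608900738/1823 ≈ 694.52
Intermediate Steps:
B = 12276990/1823 (B = 6734 - (-4540)/9115 = 6734 - 1*(-908/1823) = 6734 + 908/1823 = 12276990/1823 ≈ 6734.5)
√(k(88) + B) - (-11 - 8)² = √(143*88² + 12276990/1823) - (-11 - 8)² = √(143*7744 + 12276990/1823) - 1*(-19)² = √(1107392 + 12276990/1823) - 1*361 = √(2031052606/1823) - 361 = √3702608900738/1823 - 361 = -361 + √3702608900738/1823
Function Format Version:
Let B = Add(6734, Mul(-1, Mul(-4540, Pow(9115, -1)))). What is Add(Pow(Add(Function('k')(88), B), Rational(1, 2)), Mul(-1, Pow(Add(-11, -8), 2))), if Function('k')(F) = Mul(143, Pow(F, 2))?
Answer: Add(-361, Mul(Rational(1, 1823), Pow(3702608900738, Rational(1, 2)))) ≈ 694.52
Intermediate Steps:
B = Rational(12276990, 1823) (B = Add(6734, Mul(-1, Mul(-4540, Rational(1, 9115)))) = Add(6734, Mul(-1, Rational(-908, 1823))) = Add(6734, Rational(908, 1823)) = Rational(12276990, 1823) ≈ 6734.5)
Add(Pow(Add(Function('k')(88), B), Rational(1, 2)), Mul(-1, Pow(Add(-11, -8), 2))) = Add(Pow(Add(Mul(143, Pow(88, 2)), Rational(12276990, 1823)), Rational(1, 2)), Mul(-1, Pow(Add(-11, -8), 2))) = Add(Pow(Add(Mul(143, 7744), Rational(12276990, 1823)), Rational(1, 2)), Mul(-1, Pow(-19, 2))) = Add(Pow(Add(1107392, Rational(12276990, 1823)), Rational(1, 2)), Mul(-1, 361)) = Add(Pow(Rational(2031052606, 1823), Rational(1, 2)), -361) = Add(Mul(Rational(1, 1823), Pow(3702608900738, Rational(1, 2))), -361) = Add(-361, Mul(Rational(1, 1823), Pow(3702608900738, Rational(1, 2))))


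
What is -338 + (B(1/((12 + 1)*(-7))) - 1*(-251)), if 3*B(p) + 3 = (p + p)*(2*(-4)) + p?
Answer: -8003/91 ≈ -87.945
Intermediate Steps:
B(p) = -1 - 5*p (B(p) = -1 + ((p + p)*(2*(-4)) + p)/3 = -1 + ((2*p)*(-8) + p)/3 = -1 + (-16*p + p)/3 = -1 + (-15*p)/3 = -1 - 5*p)
-338 + (B(1/((12 + 1)*(-7))) - 1*(-251)) = -338 + ((-1 - 5/((12 + 1)*(-7))) - 1*(-251)) = -338 + ((-1 - 5*(-1)/(13*7)) + 251) = -338 + ((-1 - 5*(-1/91)) + 251) = -338 + ((-1 + 5/91) + 251) = -338 + (-86/91 + 251) = -338 + 22755/91 = -8003/91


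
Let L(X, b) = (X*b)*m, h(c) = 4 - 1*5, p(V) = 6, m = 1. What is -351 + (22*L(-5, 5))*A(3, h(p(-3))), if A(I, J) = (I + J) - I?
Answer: 199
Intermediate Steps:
h(c) = -1 (h(c) = 4 - 5 = -1)
L(X, b) = X*b (L(X, b) = (X*b)*1 = X*b)
A(I, J) = J
-351 + (22*L(-5, 5))*A(3, h(p(-3))) = -351 + (22*(-5*5))*(-1) = -351 + (22*(-25))*(-1) = -351 - 550*(-1) = -351 + 550 = 199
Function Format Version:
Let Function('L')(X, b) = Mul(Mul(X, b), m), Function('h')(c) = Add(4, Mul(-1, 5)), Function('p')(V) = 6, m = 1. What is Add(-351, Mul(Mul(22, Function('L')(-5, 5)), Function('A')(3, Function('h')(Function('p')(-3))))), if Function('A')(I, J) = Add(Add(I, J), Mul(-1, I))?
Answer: 199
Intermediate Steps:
Function('h')(c) = -1 (Function('h')(c) = Add(4, -5) = -1)
Function('L')(X, b) = Mul(X, b) (Function('L')(X, b) = Mul(Mul(X, b), 1) = Mul(X, b))
Function('A')(I, J) = J
Add(-351, Mul(Mul(22, Function('L')(-5, 5)), Function('A')(3, Function('h')(Function('p')(-3))))) = Add(-351, Mul(Mul(22, Mul(-5, 5)), -1)) = Add(-351, Mul(Mul(22, -25), -1)) = Add(-351, Mul(-550, -1)) = Add(-351, 550) = 199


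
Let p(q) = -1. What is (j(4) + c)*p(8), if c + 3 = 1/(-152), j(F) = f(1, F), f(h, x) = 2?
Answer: 153/152 ≈ 1.0066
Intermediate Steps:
j(F) = 2
c = -457/152 (c = -3 + 1/(-152) = -3 - 1/152 = -457/152 ≈ -3.0066)
(j(4) + c)*p(8) = (2 - 457/152)*(-1) = -153/152*(-1) = 153/152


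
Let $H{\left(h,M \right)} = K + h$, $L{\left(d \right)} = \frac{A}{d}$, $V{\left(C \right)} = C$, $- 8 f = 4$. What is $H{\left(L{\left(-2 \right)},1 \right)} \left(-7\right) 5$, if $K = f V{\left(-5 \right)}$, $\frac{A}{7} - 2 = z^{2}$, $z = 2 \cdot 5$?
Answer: $\frac{24815}{2} \approx 12408.0$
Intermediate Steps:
$z = 10$
$f = - \frac{1}{2}$ ($f = \left(- \frac{1}{8}\right) 4 = - \frac{1}{2} \approx -0.5$)
$A = 714$ ($A = 14 + 7 \cdot 10^{2} = 14 + 7 \cdot 100 = 14 + 700 = 714$)
$K = \frac{5}{2}$ ($K = \left(- \frac{1}{2}\right) \left(-5\right) = \frac{5}{2} \approx 2.5$)
$L{\left(d \right)} = \frac{714}{d}$
$H{\left(h,M \right)} = \frac{5}{2} + h$
$H{\left(L{\left(-2 \right)},1 \right)} \left(-7\right) 5 = \left(\frac{5}{2} + \frac{714}{-2}\right) \left(-7\right) 5 = \left(\frac{5}{2} + 714 \left(- \frac{1}{2}\right)\right) \left(-7\right) 5 = \left(\frac{5}{2} - 357\right) \left(-7\right) 5 = \left(- \frac{709}{2}\right) \left(-7\right) 5 = \frac{4963}{2} \cdot 5 = \frac{24815}{2}$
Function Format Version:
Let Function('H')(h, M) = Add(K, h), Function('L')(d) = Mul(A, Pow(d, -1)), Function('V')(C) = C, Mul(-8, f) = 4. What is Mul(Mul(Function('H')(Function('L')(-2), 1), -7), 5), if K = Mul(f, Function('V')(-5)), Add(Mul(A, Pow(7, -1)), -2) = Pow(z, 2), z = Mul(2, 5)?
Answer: Rational(24815, 2) ≈ 12408.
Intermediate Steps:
z = 10
f = Rational(-1, 2) (f = Mul(Rational(-1, 8), 4) = Rational(-1, 2) ≈ -0.50000)
A = 714 (A = Add(14, Mul(7, Pow(10, 2))) = Add(14, Mul(7, 100)) = Add(14, 700) = 714)
K = Rational(5, 2) (K = Mul(Rational(-1, 2), -5) = Rational(5, 2) ≈ 2.5000)
Function('L')(d) = Mul(714, Pow(d, -1))
Function('H')(h, M) = Add(Rational(5, 2), h)
Mul(Mul(Function('H')(Function('L')(-2), 1), -7), 5) = Mul(Mul(Add(Rational(5, 2), Mul(714, Pow(-2, -1))), -7), 5) = Mul(Mul(Add(Rational(5, 2), Mul(714, Rational(-1, 2))), -7), 5) = Mul(Mul(Add(Rational(5, 2), -357), -7), 5) = Mul(Mul(Rational(-709, 2), -7), 5) = Mul(Rational(4963, 2), 5) = Rational(24815, 2)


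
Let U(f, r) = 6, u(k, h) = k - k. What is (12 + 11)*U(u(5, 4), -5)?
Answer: 138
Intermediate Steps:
u(k, h) = 0
(12 + 11)*U(u(5, 4), -5) = (12 + 11)*6 = 23*6 = 138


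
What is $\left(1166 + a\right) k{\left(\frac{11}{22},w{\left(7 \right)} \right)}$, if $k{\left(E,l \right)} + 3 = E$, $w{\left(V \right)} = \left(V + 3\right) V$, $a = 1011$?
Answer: $- \frac{10885}{2} \approx -5442.5$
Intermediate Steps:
$w{\left(V \right)} = V \left(3 + V\right)$ ($w{\left(V \right)} = \left(3 + V\right) V = V \left(3 + V\right)$)
$k{\left(E,l \right)} = -3 + E$
$\left(1166 + a\right) k{\left(\frac{11}{22},w{\left(7 \right)} \right)} = \left(1166 + 1011\right) \left(-3 + \frac{11}{22}\right) = 2177 \left(-3 + 11 \cdot \frac{1}{22}\right) = 2177 \left(-3 + \frac{1}{2}\right) = 2177 \left(- \frac{5}{2}\right) = - \frac{10885}{2}$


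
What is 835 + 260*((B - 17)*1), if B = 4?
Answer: -2545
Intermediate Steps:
835 + 260*((B - 17)*1) = 835 + 260*((4 - 17)*1) = 835 + 260*(-13*1) = 835 + 260*(-13) = 835 - 3380 = -2545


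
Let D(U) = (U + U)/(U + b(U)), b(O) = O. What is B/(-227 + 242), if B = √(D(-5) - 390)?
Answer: I*√389/15 ≈ 1.3149*I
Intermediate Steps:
D(U) = 1 (D(U) = (U + U)/(U + U) = (2*U)/((2*U)) = (2*U)*(1/(2*U)) = 1)
B = I*√389 (B = √(1 - 390) = √(-389) = I*√389 ≈ 19.723*I)
B/(-227 + 242) = (I*√389)/(-227 + 242) = (I*√389)/15 = (I*√389)*(1/15) = I*√389/15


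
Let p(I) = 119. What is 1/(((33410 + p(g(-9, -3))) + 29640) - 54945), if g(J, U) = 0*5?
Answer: 1/8224 ≈ 0.00012160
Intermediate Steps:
g(J, U) = 0
1/(((33410 + p(g(-9, -3))) + 29640) - 54945) = 1/(((33410 + 119) + 29640) - 54945) = 1/((33529 + 29640) - 54945) = 1/(63169 - 54945) = 1/8224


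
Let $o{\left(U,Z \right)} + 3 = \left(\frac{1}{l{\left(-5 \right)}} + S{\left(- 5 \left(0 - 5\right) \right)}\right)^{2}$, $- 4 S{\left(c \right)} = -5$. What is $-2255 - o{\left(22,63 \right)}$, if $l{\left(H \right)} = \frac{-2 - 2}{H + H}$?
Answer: $- \frac{36257}{16} \approx -2266.1$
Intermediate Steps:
$S{\left(c \right)} = \frac{5}{4}$ ($S{\left(c \right)} = \left(- \frac{1}{4}\right) \left(-5\right) = \frac{5}{4}$)
$l{\left(H \right)} = - \frac{2}{H}$ ($l{\left(H \right)} = - \frac{4}{2 H} = - 4 \frac{1}{2 H} = - \frac{2}{H}$)
$o{\left(U,Z \right)} = \frac{177}{16}$ ($o{\left(U,Z \right)} = -3 + \left(\frac{1}{\left(-2\right) \frac{1}{-5}} + \frac{5}{4}\right)^{2} = -3 + \left(\frac{1}{\left(-2\right) \left(- \frac{1}{5}\right)} + \frac{5}{4}\right)^{2} = -3 + \left(\frac{1}{\frac{2}{5}} + \frac{5}{4}\right)^{2} = -3 + \left(\frac{5}{2} + \frac{5}{4}\right)^{2} = -3 + \left(\frac{15}{4}\right)^{2} = -3 + \frac{225}{16} = \frac{177}{16}$)
$-2255 - o{\left(22,63 \right)} = -2255 - \frac{177}{16} = - \frac{36257}{16}$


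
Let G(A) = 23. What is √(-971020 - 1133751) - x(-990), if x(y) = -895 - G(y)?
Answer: 918 + I*√2104771 ≈ 918.0 + 1450.8*I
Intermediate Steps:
x(y) = -918 (x(y) = -895 - 1*23 = -895 - 23 = -918)
√(-971020 - 1133751) - x(-990) = √(-971020 - 1133751) - 1*(-918) = √(-2104771) + 918 = I*√2104771 + 918 = 918 + I*√2104771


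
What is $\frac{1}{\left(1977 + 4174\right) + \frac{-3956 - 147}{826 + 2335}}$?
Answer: $\frac{3161}{19439208} \approx 0.00016261$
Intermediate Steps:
$\frac{1}{\left(1977 + 4174\right) + \frac{-3956 - 147}{826 + 2335}} = \frac{1}{6151 - \frac{4103}{3161}} = \frac{1}{\frac{19439208}{3161}} = \frac{3161}{19439208}$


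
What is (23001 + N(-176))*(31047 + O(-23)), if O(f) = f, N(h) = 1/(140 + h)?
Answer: 6422239460/9 ≈ 7.1358e+8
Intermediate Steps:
(23001 + N(-176))*(31047 + O(-23)) = (23001 + 1/(140 - 176))*(31047 - 23) = (23001 + 1/(-36))*31024 = (23001 - 1/36)*31024 = (828035/36)*31024 = 6422239460/9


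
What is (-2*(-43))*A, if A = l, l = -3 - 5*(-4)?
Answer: 1462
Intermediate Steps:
l = 17 (l = -3 + 20 = 17)
A = 17
(-2*(-43))*A = -2*(-43)*17 = 86*17 = 1462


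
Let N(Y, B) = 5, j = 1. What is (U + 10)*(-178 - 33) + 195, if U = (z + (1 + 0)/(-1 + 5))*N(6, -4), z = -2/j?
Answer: -275/4 ≈ -68.750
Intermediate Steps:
z = -2 (z = -2/1 = -2*1 = -2)
U = -35/4 (U = (-2 + (1 + 0)/(-1 + 5))*5 = (-2 + 1/4)*5 = -7/4*5 = -35/4 ≈ -8.7500)
(U + 10)*(-178 - 33) + 195 = (-35/4 + 10)*(-178 - 33) + 195 = (5/4)*(-211) + 195 = -1055/4 + 195 = -275/4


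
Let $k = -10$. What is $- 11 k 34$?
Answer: $3740$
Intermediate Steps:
$- 11 k 34 = \left(-11\right) \left(-10\right) 34 = 110 \cdot 34 = 3740$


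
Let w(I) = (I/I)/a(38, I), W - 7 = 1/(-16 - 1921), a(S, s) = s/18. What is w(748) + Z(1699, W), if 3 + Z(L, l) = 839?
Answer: 312673/374 ≈ 836.02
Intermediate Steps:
a(S, s) = s/18 (a(S, s) = s*(1/18) = s/18)
W = 13558/1937 (W = 7 + 1/(-16 - 1921) = 7 + 1/(-1937) = 7 - 1/1937 = 13558/1937 ≈ 6.9995)
Z(L, l) = 836 (Z(L, l) = -3 + 839 = 836)
w(I) = 18/I (w(I) = (I/I)/((I/18)) = 1*(18/I) = 18/I)
w(748) + Z(1699, W) = 18/748 + 836 = 18*(1/748) + 836 = 9/374 + 836 = 312673/374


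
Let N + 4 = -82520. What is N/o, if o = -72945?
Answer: 27508/24315 ≈ 1.1313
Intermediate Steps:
N = -82524 (N = -4 - 82520 = -82524)
N/o = -82524/(-72945) = -82524*(-1/72945) = 27508/24315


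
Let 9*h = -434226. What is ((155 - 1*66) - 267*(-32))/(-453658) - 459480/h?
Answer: 312045387917/32831683118 ≈ 9.5044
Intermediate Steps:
h = -144742/3 (h = (⅑)*(-434226) = -144742/3 ≈ -48247.)
((155 - 1*66) - 267*(-32))/(-453658) - 459480/h = ((155 - 1*66) - 267*(-32))/(-453658) - 459480/(-144742/3) = ((155 - 66) + 8544)*(-1/453658) - 459480*(-3/144742) = (89 + 8544)*(-1/453658) + 689220/72371 = 8633*(-1/453658) + 689220/72371 = -8633/453658 + 689220/72371 = 312045387917/32831683118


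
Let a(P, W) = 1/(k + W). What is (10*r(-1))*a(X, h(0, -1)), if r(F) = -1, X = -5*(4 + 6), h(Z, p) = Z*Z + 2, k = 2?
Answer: -5/2 ≈ -2.5000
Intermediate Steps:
h(Z, p) = 2 + Z² (h(Z, p) = Z² + 2 = 2 + Z²)
X = -50 (X = -5*10 = -50)
a(P, W) = 1/(2 + W)
(10*r(-1))*a(X, h(0, -1)) = (10*(-1))/(2 + (2 + 0²)) = -10/(2 + (2 + 0)) = -10/(2 + 2) = -10/4 = -10*¼ = -5/2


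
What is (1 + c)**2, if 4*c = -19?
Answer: 225/16 ≈ 14.063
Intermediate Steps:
c = -19/4 (c = (1/4)*(-19) = -19/4 ≈ -4.7500)
(1 + c)**2 = (1 - 19/4)**2 = (-15/4)**2 = 225/16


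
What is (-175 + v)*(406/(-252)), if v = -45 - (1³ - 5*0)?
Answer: 6409/18 ≈ 356.06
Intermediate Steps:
v = -46 (v = -45 - (1 + 0) = -45 - 1*1 = -45 - 1 = -46)
(-175 + v)*(406/(-252)) = (-175 - 46)*(406/(-252)) = -89726*(-1)/252 = -221*(-29/18) = 6409/18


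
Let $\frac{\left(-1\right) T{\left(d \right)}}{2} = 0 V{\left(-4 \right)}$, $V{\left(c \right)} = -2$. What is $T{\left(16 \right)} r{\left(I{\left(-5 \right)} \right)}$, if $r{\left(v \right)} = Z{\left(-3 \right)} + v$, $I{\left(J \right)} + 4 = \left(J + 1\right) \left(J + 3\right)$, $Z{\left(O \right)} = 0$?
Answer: $0$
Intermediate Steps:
$I{\left(J \right)} = -4 + \left(1 + J\right) \left(3 + J\right)$ ($I{\left(J \right)} = -4 + \left(J + 1\right) \left(J + 3\right) = -4 + \left(1 + J\right) \left(3 + J\right)$)
$T{\left(d \right)} = 0$ ($T{\left(d \right)} = - 2 \cdot 0 \left(-2\right) = \left(-2\right) 0 = 0$)
$r{\left(v \right)} = v$ ($r{\left(v \right)} = 0 + v = v$)
$T{\left(16 \right)} r{\left(I{\left(-5 \right)} \right)} = 0 \left(-1 + \left(-5\right)^{2} + 4 \left(-5\right)\right) = 0 \left(-1 + 25 - 20\right) = 0 \cdot 4 = 0$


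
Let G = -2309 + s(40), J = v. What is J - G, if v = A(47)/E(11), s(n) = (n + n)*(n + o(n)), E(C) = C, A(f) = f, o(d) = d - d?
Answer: -9754/11 ≈ -886.73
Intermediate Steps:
o(d) = 0
s(n) = 2*n**2 (s(n) = (n + n)*(n + 0) = (2*n)*n = 2*n**2)
v = 47/11 ≈ 4.2727
J = 47/11 ≈ 4.2727
G = 891 (G = -2309 + 2*40**2 = -2309 + 2*1600 = -2309 + 3200 = 891)
J - G = 47/11 - 1*891 = 47/11 - 891 = -9754/11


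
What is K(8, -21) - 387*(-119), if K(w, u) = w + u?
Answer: 46040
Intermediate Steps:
K(w, u) = u + w
K(8, -21) - 387*(-119) = (-21 + 8) - 387*(-119) = -13 + 46053 = 46040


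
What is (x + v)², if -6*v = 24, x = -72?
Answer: 5776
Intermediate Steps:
v = -4 (v = -⅙*24 = -4)
(x + v)² = (-72 - 4)² = (-76)² = 5776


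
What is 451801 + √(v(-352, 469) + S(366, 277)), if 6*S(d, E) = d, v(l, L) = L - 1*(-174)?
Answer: 451801 + 8*√11 ≈ 4.5183e+5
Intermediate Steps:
v(l, L) = 174 + L (v(l, L) = L + 174 = 174 + L)
S(d, E) = d/6
451801 + √(v(-352, 469) + S(366, 277)) = 451801 + √((174 + 469) + (⅙)*366) = 451801 + √(643 + 61) = 451801 + √704 = 451801 + 8*√11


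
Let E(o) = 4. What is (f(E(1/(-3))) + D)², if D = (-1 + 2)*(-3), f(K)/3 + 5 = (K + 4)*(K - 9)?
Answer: 19044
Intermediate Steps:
f(K) = -15 + 3*(-9 + K)*(4 + K) (f(K) = -15 + 3*((K + 4)*(K - 9)) = -15 + 3*((4 + K)*(-9 + K)) = -15 + 3*((-9 + K)*(4 + K)) = -15 + 3*(-9 + K)*(4 + K))
D = -3 (D = 1*(-3) = -3)
(f(E(1/(-3))) + D)² = ((-123 - 15*4 + 3*4²) - 3)² = ((-123 - 60 + 3*16) - 3)² = ((-123 - 60 + 48) - 3)² = (-135 - 3)² = (-138)² = 19044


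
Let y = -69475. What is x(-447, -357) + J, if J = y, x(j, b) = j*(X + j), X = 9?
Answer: 126311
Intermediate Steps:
x(j, b) = j*(9 + j)
J = -69475
x(-447, -357) + J = -447*(9 - 447) - 69475 = -447*(-438) - 69475 = 195786 - 69475 = 126311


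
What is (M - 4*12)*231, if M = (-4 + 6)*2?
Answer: -10164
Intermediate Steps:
M = 4 (M = 2*2 = 4)
(M - 4*12)*231 = (4 - 4*12)*231 = (4 - 48)*231 = -44*231 = -10164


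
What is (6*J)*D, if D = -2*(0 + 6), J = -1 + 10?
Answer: -648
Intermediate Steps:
J = 9
D = -12 (D = -2*6 = -12)
(6*J)*D = (6*9)*(-12) = 54*(-12) = -648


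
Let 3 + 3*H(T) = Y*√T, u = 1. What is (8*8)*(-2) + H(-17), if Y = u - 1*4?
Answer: -129 - I*√17 ≈ -129.0 - 4.1231*I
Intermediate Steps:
Y = -3 (Y = 1 - 1*4 = 1 - 4 = -3)
H(T) = -1 - √T (H(T) = -1 + (-3*√T)/3 = -1 - √T)
(8*8)*(-2) + H(-17) = (8*8)*(-2) + (-1 - √(-17)) = 64*(-2) + (-1 - I*√17) = -128 + (-1 - I*√17) = -129 - I*√17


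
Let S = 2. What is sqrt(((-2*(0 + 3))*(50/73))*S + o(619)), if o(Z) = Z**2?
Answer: sqrt(2041821169)/73 ≈ 618.99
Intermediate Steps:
sqrt(((-2*(0 + 3))*(50/73))*S + o(619)) = sqrt(((-2*(0 + 3))*(50/73))*2 + 619**2) = sqrt(((-2*3)*(50*(1/73)))*2 + 383161) = sqrt(-6*50/73*2 + 383161) = sqrt(-300/73*2 + 383161) = sqrt(-600/73 + 383161) = sqrt(27970153/73) = sqrt(2041821169)/73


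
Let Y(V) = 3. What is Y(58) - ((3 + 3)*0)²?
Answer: 3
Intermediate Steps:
Y(58) - ((3 + 3)*0)² = 3 - ((3 + 3)*0)² = 3 - (6*0)² = 3 - 1*0² = 3 - 1*0 = 3 + 0 = 3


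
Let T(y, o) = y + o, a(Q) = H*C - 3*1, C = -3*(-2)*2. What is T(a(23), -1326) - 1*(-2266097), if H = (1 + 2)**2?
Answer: 2264876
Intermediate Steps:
C = 12 (C = 6*2 = 12)
H = 9 (H = 3**2 = 9)
a(Q) = 105 (a(Q) = 9*12 - 3*1 = 108 - 3 = 105)
T(y, o) = o + y
T(a(23), -1326) - 1*(-2266097) = (-1326 + 105) - 1*(-2266097) = -1221 + 2266097 = 2264876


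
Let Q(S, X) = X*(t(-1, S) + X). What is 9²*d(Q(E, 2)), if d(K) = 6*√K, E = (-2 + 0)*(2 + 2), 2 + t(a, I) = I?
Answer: 1944*I ≈ 1944.0*I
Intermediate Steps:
t(a, I) = -2 + I
E = -8 (E = -2*4 = -8)
Q(S, X) = X*(-2 + S + X) (Q(S, X) = X*((-2 + S) + X) = X*(-2 + S + X))
9²*d(Q(E, 2)) = 9²*(6*√(2*(-2 - 8 + 2))) = 81*(6*√(2*(-8))) = 81*(6*√(-16)) = 81*(6*(4*I)) = 81*(24*I) = 1944*I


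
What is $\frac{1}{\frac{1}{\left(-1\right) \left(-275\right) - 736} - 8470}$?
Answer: $- \frac{461}{3904671} \approx -0.00011806$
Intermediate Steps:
$\frac{1}{\frac{1}{\left(-1\right) \left(-275\right) - 736} - 8470} = \frac{1}{\frac{1}{275 - 736} - 8470} = \frac{1}{\frac{1}{-461} - 8470} = \frac{1}{- \frac{1}{461} - 8470} = \frac{1}{- \frac{3904671}{461}} = - \frac{461}{3904671}$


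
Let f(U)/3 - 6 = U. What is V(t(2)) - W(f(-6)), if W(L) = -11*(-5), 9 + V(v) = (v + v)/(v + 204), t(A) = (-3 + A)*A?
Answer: -6466/101 ≈ -64.020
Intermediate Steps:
t(A) = A*(-3 + A)
V(v) = -9 + 2*v/(204 + v) (V(v) = -9 + (v + v)/(v + 204) = -9 + (2*v)/(204 + v) = -9 + 2*v/(204 + v))
f(U) = 18 + 3*U
W(L) = 55
V(t(2)) - W(f(-6)) = (-1836 - 14*(-3 + 2))/(204 + 2*(-3 + 2)) - 1*55 = (-1836 - 14*(-1))/(204 + 2*(-1)) - 55 = (-1836 - 7*(-2))/(204 - 2) - 55 = (-1836 + 14)/202 - 55 = (1/202)*(-1822) - 55 = -911/101 - 55 = -6466/101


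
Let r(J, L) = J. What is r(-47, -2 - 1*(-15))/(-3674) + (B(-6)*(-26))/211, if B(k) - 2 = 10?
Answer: -1136371/775214 ≈ -1.4659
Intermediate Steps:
B(k) = 12 (B(k) = 2 + 10 = 12)
r(-47, -2 - 1*(-15))/(-3674) + (B(-6)*(-26))/211 = -47/(-3674) + (12*(-26))/211 = -47*(-1/3674) - 312*1/211 = 47/3674 - 312/211 = -1136371/775214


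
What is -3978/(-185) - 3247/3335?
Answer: 2533187/123395 ≈ 20.529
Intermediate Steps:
-3978/(-185) - 3247/3335 = -3978*(-1/185) - 3247*1/3335 = 3978/185 - 3247/3335 = 2533187/123395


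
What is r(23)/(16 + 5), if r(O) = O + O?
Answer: 46/21 ≈ 2.1905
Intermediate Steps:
r(O) = 2*O
r(23)/(16 + 5) = (2*23)/(16 + 5) = 46/21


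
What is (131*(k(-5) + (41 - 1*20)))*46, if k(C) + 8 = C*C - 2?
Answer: 216936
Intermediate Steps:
k(C) = -10 + C² (k(C) = -8 + (C*C - 2) = -8 + (C² - 2) = -8 + (-2 + C²) = -10 + C²)
(131*(k(-5) + (41 - 1*20)))*46 = (131*((-10 + (-5)²) + (41 - 1*20)))*46 = (131*((-10 + 25) + (41 - 20)))*46 = (131*(15 + 21))*46 = (131*36)*46 = 4716*46 = 216936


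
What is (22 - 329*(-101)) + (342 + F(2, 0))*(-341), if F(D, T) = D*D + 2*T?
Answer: -84735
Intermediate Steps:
F(D, T) = D² + 2*T
(22 - 329*(-101)) + (342 + F(2, 0))*(-341) = (22 - 329*(-101)) + (342 + (2² + 2*0))*(-341) = (22 + 33229) + (342 + (4 + 0))*(-341) = 33251 + (342 + 4)*(-341) = 33251 + 346*(-341) = 33251 - 117986 = -84735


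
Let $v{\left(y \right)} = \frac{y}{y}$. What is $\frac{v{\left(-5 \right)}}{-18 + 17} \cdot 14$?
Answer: $-14$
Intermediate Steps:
$v{\left(y \right)} = 1$
$\frac{v{\left(-5 \right)}}{-18 + 17} \cdot 14 = 1 \frac{1}{-18 + 17} \cdot 14 = 1 \frac{1}{-1} \cdot 14 = 1 \left(-1\right) 14 = \left(-1\right) 14 = -14$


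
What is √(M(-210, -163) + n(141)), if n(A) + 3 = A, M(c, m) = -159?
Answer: I*√21 ≈ 4.5826*I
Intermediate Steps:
n(A) = -3 + A
√(M(-210, -163) + n(141)) = √(-159 + (-3 + 141)) = √(-159 + 138) = √(-21) = I*√21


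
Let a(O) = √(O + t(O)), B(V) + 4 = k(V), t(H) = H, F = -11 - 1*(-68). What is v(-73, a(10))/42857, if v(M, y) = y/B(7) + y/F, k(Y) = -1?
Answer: -104*√5/12214245 ≈ -1.9039e-5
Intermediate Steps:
F = 57 (F = -11 + 68 = 57)
B(V) = -5 (B(V) = -4 - 1 = -5)
a(O) = √2*√O (a(O) = √(O + O) = √(2*O) = √2*√O)
v(M, y) = -52*y/285 (v(M, y) = y/(-5) + y/57 = y*(-⅕) + y*(1/57) = -y/5 + y/57 = -52*y/285)
v(-73, a(10))/42857 = -52*√2*√10/285/42857 = -104*√5/285*(1/42857) = -104*√5/12214245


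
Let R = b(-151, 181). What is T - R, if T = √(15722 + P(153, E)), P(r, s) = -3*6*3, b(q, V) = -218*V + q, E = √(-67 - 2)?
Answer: 39609 + 2*√3917 ≈ 39734.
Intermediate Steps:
E = I*√69 (E = √(-69) = I*√69 ≈ 8.3066*I)
b(q, V) = q - 218*V
R = -39609 (R = -151 - 218*181 = -151 - 39458 = -39609)
P(r, s) = -54 (P(r, s) = -18*3 = -54)
T = 2*√3917 (T = √(15722 - 54) = √15668 = 2*√3917 ≈ 125.17)
T - R = 2*√3917 - 1*(-39609) = 2*√3917 + 39609 = 39609 + 2*√3917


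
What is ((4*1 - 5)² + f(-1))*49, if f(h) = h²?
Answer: 98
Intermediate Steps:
((4*1 - 5)² + f(-1))*49 = ((4*1 - 5)² + (-1)²)*49 = ((4 - 5)² + 1)*49 = ((-1)² + 1)*49 = (1 + 1)*49 = 2*49 = 98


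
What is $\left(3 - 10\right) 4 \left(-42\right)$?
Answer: $1176$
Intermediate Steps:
$\left(3 - 10\right) 4 \left(-42\right) = \left(-7\right) 4 \left(-42\right) = \left(-28\right) \left(-42\right) = 1176$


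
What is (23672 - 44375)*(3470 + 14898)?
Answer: -380272704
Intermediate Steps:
(23672 - 44375)*(3470 + 14898) = -20703*18368 = -380272704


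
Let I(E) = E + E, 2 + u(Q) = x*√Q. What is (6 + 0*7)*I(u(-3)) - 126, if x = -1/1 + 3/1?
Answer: -150 + 24*I*√3 ≈ -150.0 + 41.569*I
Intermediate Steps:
x = 2 (x = -1*1 + 3*1 = -1 + 3 = 2)
u(Q) = -2 + 2*√Q
I(E) = 2*E
(6 + 0*7)*I(u(-3)) - 126 = (6 + 0*7)*(2*(-2 + 2*√(-3))) - 126 = (6 + 0)*(2*(-2 + 2*(I*√3))) - 126 = 6*(2*(-2 + 2*I*√3)) - 126 = 6*(-4 + 4*I*√3) - 126 = (-24 + 24*I*√3) - 126 = -150 + 24*I*√3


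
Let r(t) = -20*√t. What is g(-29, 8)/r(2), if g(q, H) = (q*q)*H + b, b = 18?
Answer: -3373*√2/20 ≈ -238.51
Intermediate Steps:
g(q, H) = 18 + H*q² (g(q, H) = (q*q)*H + 18 = q²*H + 18 = H*q² + 18 = 18 + H*q²)
g(-29, 8)/r(2) = (18 + 8*(-29)²)/((-20*√2)) = (18 + 8*841)*(-√2/40) = (18 + 6728)*(-√2/40) = 6746*(-√2/40) = -3373*√2/20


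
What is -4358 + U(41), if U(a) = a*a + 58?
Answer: -2619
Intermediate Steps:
U(a) = 58 + a² (U(a) = a² + 58 = 58 + a²)
-4358 + U(41) = -4358 + (58 + 41²) = -4358 + (58 + 1681) = -4358 + 1739 = -2619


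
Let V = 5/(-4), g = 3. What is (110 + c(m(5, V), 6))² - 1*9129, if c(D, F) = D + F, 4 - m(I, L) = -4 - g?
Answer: 7000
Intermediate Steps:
V = -5/4 (V = 5*(-¼) = -5/4 ≈ -1.2500)
m(I, L) = 11 (m(I, L) = 4 - (-4 - 1*3) = 4 - (-4 - 3) = 4 - 1*(-7) = 4 + 7 = 11)
(110 + c(m(5, V), 6))² - 1*9129 = (110 + (11 + 6))² - 1*9129 = (110 + 17)² - 9129 = 127² - 9129 = 16129 - 9129 = 7000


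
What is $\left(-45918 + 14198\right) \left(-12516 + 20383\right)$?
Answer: $-249541240$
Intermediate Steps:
$\left(-45918 + 14198\right) \left(-12516 + 20383\right) = \left(-31720\right) 7867 = -249541240$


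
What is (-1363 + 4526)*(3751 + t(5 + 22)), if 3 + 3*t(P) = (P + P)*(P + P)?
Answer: 14935686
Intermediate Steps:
t(P) = -1 + 4*P²/3 (t(P) = -1 + ((P + P)*(P + P))/3 = -1 + ((2*P)*(2*P))/3 = -1 + (4*P²)/3 = -1 + 4*P²/3)
(-1363 + 4526)*(3751 + t(5 + 22)) = (-1363 + 4526)*(3751 + (-1 + 4*(5 + 22)²/3)) = 3163*(3751 + (-1 + (4/3)*27²)) = 3163*(3751 + (-1 + (4/3)*729)) = 3163*(3751 + (-1 + 972)) = 3163*(3751 + 971) = 3163*4722 = 14935686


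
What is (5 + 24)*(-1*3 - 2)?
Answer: -145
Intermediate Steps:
(5 + 24)*(-1*3 - 2) = 29*(-3 - 2) = 29*(-5) = -145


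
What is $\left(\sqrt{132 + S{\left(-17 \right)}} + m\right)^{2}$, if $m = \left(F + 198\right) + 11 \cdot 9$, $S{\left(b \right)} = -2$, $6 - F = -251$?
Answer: $\left(554 + \sqrt{130}\right)^{2} \approx 3.1968 \cdot 10^{5}$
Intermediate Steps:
$F = 257$ ($F = 6 - -251 = 6 + 251 = 257$)
$m = 554$ ($m = \left(257 + 198\right) + 11 \cdot 9 = 455 + 99 = 554$)
$\left(\sqrt{132 + S{\left(-17 \right)}} + m\right)^{2} = \left(\sqrt{132 - 2} + 554\right)^{2} = \left(\sqrt{130} + 554\right)^{2} = \left(554 + \sqrt{130}\right)^{2}$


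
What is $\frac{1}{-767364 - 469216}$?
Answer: $- \frac{1}{1236580} \approx -8.0868 \cdot 10^{-7}$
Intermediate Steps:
$\frac{1}{-767364 - 469216} = \frac{1}{-1236580} = - \frac{1}{1236580}$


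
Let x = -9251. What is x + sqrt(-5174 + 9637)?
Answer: -9251 + sqrt(4463) ≈ -9184.2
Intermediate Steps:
x + sqrt(-5174 + 9637) = -9251 + sqrt(-5174 + 9637) = -9251 + sqrt(4463)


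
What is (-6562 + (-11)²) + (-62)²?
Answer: -2597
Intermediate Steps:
(-6562 + (-11)²) + (-62)² = (-6562 + 121) + 3844 = -6441 + 3844 = -2597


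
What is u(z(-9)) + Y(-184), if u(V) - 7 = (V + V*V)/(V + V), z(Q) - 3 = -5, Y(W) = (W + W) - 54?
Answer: -831/2 ≈ -415.50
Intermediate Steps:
Y(W) = -54 + 2*W (Y(W) = 2*W - 54 = -54 + 2*W)
z(Q) = -2 (z(Q) = 3 - 5 = -2)
u(V) = 7 + (V + V**2)/(2*V) (u(V) = 7 + (V + V*V)/(V + V) = 7 + (V + V**2)/((2*V)) = 7 + (V + V**2)*(1/(2*V)) = 7 + (V + V**2)/(2*V))
u(z(-9)) + Y(-184) = (15/2 + (1/2)*(-2)) + (-54 + 2*(-184)) = (15/2 - 1) + (-54 - 368) = 13/2 - 422 = -831/2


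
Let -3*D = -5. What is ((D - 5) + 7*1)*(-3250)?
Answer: -35750/3 ≈ -11917.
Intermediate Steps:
D = 5/3 (D = -⅓*(-5) = 5/3 ≈ 1.6667)
((D - 5) + 7*1)*(-3250) = ((5/3 - 5) + 7*1)*(-3250) = (-10/3 + 7)*(-3250) = (11/3)*(-3250) = -35750/3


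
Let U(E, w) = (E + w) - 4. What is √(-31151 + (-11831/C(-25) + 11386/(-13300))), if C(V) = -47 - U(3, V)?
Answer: I*√486971583042/3990 ≈ 174.9*I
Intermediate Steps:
U(E, w) = -4 + E + w
C(V) = -46 - V (C(V) = -47 - (-4 + 3 + V) = -47 - (-1 + V) = -47 + (1 - V) = -46 - V)
√(-31151 + (-11831/C(-25) + 11386/(-13300))) = √(-31151 + (-11831/(-46 - 1*(-25)) + 11386/(-13300))) = √(-31151 + (-11831/(-46 + 25) + 11386*(-1/13300))) = √(-31151 + (-11831/(-21) - 5693/6650)) = √(-31151 + (-11831*(-1/21) - 5693/6650)) = √(-31151 + (11831/21 - 5693/6650)) = √(-31151 + 11222371/19950) = √(-610240079/19950) = I*√486971583042/3990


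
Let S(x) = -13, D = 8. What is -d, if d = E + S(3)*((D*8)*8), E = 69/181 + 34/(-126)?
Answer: 75897098/11403 ≈ 6655.9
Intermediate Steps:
E = 1270/11403 (E = 69*(1/181) + 34*(-1/126) = 69/181 - 17/63 = 1270/11403 ≈ 0.11137)
d = -75897098/11403 (d = 1270/11403 - 13*8*8*8 = 1270/11403 - 832*8 = 1270/11403 - 13*512 = 1270/11403 - 6656 = -75897098/11403 ≈ -6655.9)
-d = -1*(-75897098/11403) = 75897098/11403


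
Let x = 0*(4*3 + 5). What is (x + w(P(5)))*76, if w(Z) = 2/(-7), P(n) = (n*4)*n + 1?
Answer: -152/7 ≈ -21.714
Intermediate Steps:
P(n) = 1 + 4*n² (P(n) = (4*n)*n + 1 = 4*n² + 1 = 1 + 4*n²)
w(Z) = -2/7 (w(Z) = 2*(-⅐) = -2/7)
x = 0 (x = 0*(12 + 5) = 0*17 = 0)
(x + w(P(5)))*76 = (0 - 2/7)*76 = -2/7*76 = -152/7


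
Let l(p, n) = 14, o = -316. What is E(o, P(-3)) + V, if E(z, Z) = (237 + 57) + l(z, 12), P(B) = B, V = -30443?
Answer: -30135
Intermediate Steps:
E(z, Z) = 308 (E(z, Z) = (237 + 57) + 14 = 294 + 14 = 308)
E(o, P(-3)) + V = 308 - 30443 = -30135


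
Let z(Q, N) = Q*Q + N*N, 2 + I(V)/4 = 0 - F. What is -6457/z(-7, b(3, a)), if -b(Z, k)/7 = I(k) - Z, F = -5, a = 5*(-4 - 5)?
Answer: -6457/4018 ≈ -1.6070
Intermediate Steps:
a = -45 (a = 5*(-9) = -45)
I(V) = 12 (I(V) = -8 + 4*(0 - 1*(-5)) = -8 + 4*(0 + 5) = -8 + 4*5 = -8 + 20 = 12)
b(Z, k) = -84 + 7*Z (b(Z, k) = -7*(12 - Z) = -84 + 7*Z)
z(Q, N) = N² + Q² (z(Q, N) = Q² + N² = N² + Q²)
-6457/z(-7, b(3, a)) = -6457/((-84 + 7*3)² + (-7)²) = -6457/((-84 + 21)² + 49) = -6457/((-63)² + 49) = -6457/(3969 + 49) = -6457/4018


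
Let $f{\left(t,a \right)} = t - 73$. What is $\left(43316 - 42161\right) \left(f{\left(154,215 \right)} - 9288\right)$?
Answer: $-10634085$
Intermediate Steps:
$f{\left(t,a \right)} = -73 + t$ ($f{\left(t,a \right)} = t - 73 = -73 + t$)
$\left(43316 - 42161\right) \left(f{\left(154,215 \right)} - 9288\right) = \left(43316 - 42161\right) \left(\left(-73 + 154\right) - 9288\right) = 1155 \left(81 - 9288\right) = 1155 \left(-9207\right) = -10634085$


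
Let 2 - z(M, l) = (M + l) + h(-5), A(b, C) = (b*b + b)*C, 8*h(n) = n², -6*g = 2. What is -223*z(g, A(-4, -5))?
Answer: -316883/24 ≈ -13203.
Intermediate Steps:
g = -⅓ (g = -⅙*2 = -⅓ ≈ -0.33333)
h(n) = n²/8
A(b, C) = C*(b + b²) (A(b, C) = (b² + b)*C = (b + b²)*C = C*(b + b²))
z(M, l) = -9/8 - M - l (z(M, l) = 2 - ((M + l) + (⅛)*(-5)²) = 2 - ((M + l) + (⅛)*25) = 2 - ((M + l) + 25/8) = 2 - (25/8 + M + l) = 2 + (-25/8 - M - l) = -9/8 - M - l)
-223*z(g, A(-4, -5)) = -223*(-9/8 - 1*(-⅓) - (-5)*(-4)*(1 - 4)) = -223*(-9/8 + ⅓ - (-5)*(-4)*(-3)) = -223*(-9/8 + ⅓ - 1*(-60)) = -223*(-9/8 + ⅓ + 60) = -223*1421/24 = -316883/24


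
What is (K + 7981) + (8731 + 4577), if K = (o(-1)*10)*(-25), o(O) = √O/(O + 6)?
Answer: 21289 - 50*I ≈ 21289.0 - 50.0*I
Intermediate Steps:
o(O) = √O/(6 + O)
K = -50*I (K = ((√(-1)/(6 - 1))*10)*(-25) = ((I/5)*10)*(-25) = (2*I)*(-25) = -50*I ≈ -50.0*I)
(K + 7981) + (8731 + 4577) = (-50*I + 7981) + (8731 + 4577) = (7981 - 50*I) + 13308 = 21289 - 50*I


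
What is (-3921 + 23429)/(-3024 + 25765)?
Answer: 19508/22741 ≈ 0.85783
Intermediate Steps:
(-3921 + 23429)/(-3024 + 25765) = 19508/22741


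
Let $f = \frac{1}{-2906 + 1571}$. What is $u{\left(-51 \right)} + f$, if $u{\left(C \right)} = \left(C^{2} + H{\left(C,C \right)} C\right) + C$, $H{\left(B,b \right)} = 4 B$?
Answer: $\frac{17293589}{1335} \approx 12954.0$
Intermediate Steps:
$u{\left(C \right)} = C + 5 C^{2}$ ($u{\left(C \right)} = \left(C^{2} + 4 C C\right) + C = \left(C^{2} + 4 C^{2}\right) + C = 5 C^{2} + C = C + 5 C^{2}$)
$f = - \frac{1}{1335}$ ($f = \frac{1}{-1335} = - \frac{1}{1335} \approx -0.00074906$)
$u{\left(-51 \right)} + f = - 51 \left(1 + 5 \left(-51\right)\right) - \frac{1}{1335} = - 51 \left(1 - 255\right) - \frac{1}{1335} = \left(-51\right) \left(-254\right) - \frac{1}{1335} = 12954 - \frac{1}{1335} = \frac{17293589}{1335}$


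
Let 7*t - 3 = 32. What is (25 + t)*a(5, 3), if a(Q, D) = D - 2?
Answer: 30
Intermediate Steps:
t = 5 (t = 3/7 + (⅐)*32 = 3/7 + 32/7 = 5)
a(Q, D) = -2 + D
(25 + t)*a(5, 3) = (25 + 5)*(-2 + 3) = 30*1 = 30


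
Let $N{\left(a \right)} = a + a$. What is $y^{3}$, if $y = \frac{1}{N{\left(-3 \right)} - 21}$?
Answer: $- \frac{1}{19683} \approx -5.0805 \cdot 10^{-5}$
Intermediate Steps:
$N{\left(a \right)} = 2 a$
$y = - \frac{1}{27}$ ($y = \frac{1}{2 \left(-3\right) - 21} = \frac{1}{-6 - 21} = \frac{1}{-27} = - \frac{1}{27} \approx -0.037037$)
$y^{3} = \left(- \frac{1}{27}\right)^{3} = - \frac{1}{19683}$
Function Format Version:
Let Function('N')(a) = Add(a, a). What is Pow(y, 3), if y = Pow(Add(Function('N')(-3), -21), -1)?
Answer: Rational(-1, 19683) ≈ -5.0805e-5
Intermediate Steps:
Function('N')(a) = Mul(2, a)
y = Rational(-1, 27) (y = Pow(Add(Mul(2, -3), -21), -1) = Pow(Add(-6, -21), -1) = Pow(-27, -1) = Rational(-1, 27) ≈ -0.037037)
Pow(y, 3) = Pow(Rational(-1, 27), 3) = Rational(-1, 19683)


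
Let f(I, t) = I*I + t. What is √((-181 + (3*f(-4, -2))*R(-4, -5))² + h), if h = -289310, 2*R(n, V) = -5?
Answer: I*√207514 ≈ 455.54*I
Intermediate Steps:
f(I, t) = t + I² (f(I, t) = I² + t = t + I²)
R(n, V) = -5/2 (R(n, V) = (½)*(-5) = -5/2)
√((-181 + (3*f(-4, -2))*R(-4, -5))² + h) = √((-181 + (3*(-2 + (-4)²))*(-5/2))² - 289310) = √((-181 + (3*(-2 + 16))*(-5/2))² - 289310) = √((-181 + (3*14)*(-5/2))² - 289310) = √((-181 + 42*(-5/2))² - 289310) = √((-181 - 105)² - 289310) = √((-286)² - 289310) = √(81796 - 289310) = √(-207514) = I*√207514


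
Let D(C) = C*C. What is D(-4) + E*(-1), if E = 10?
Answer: 6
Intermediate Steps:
D(C) = C²
D(-4) + E*(-1) = (-4)² + 10*(-1) = 16 - 10 = 6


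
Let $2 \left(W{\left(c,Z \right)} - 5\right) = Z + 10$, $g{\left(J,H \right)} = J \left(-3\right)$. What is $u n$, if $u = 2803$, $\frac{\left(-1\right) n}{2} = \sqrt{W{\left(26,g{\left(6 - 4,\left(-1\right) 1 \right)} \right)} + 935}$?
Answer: $- 5606 \sqrt{942} \approx -1.7206 \cdot 10^{5}$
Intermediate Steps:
$g{\left(J,H \right)} = - 3 J$
$W{\left(c,Z \right)} = 10 + \frac{Z}{2}$ ($W{\left(c,Z \right)} = 5 + \frac{Z + 10}{2} = 5 + \frac{10 + Z}{2} = 5 + \left(5 + \frac{Z}{2}\right) = 10 + \frac{Z}{2}$)
$n = - 2 \sqrt{942}$ ($n = - 2 \sqrt{\left(10 + \frac{\left(-3\right) \left(6 - 4\right)}{2}\right) + 935} = - 2 \sqrt{\left(10 + \frac{\left(-3\right) 2}{2}\right) + 935} = - 2 \sqrt{\left(10 + \frac{1}{2} \left(-6\right)\right) + 935} = - 2 \sqrt{\left(10 - 3\right) + 935} = - 2 \sqrt{7 + 935} = - 2 \sqrt{942} \approx -61.384$)
$u n = 2803 \left(- 2 \sqrt{942}\right) = - 5606 \sqrt{942}$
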